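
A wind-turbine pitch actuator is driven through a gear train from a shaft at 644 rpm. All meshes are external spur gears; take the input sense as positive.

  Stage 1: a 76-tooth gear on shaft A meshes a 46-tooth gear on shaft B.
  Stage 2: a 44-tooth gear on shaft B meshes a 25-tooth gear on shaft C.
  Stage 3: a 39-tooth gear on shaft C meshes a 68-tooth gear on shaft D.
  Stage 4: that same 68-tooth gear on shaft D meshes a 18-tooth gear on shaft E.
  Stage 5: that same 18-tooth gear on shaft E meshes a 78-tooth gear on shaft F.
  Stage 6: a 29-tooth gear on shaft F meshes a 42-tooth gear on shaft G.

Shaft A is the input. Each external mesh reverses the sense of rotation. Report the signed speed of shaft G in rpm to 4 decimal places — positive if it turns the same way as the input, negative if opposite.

Stage 1 [76T→46T]: ω = 644.0000×76/46 = 1064.0000 rpm, dir flips to −; running = −1064.0000
Stage 2 [44T→25T]: ω = 1064.0000×44/25 = 1872.6400 rpm, dir flips to +; running = +1872.6400
Stage 3 [39T→68T]: ω = 1872.6400×39/68 = 1074.0141 rpm, dir flips to −; running = −1074.0141
Stage 4 [68T→18T]: ω = 1074.0141×68/18 = 4057.3867 rpm, dir flips to +; running = +4057.3867
Stage 5 [18T→78T]: ω = 4057.3867×18/78 = 936.3200 rpm, dir flips to −; running = −936.3200
Stage 6 [29T→42T]: ω = 936.3200×29/42 = 646.5067 rpm, dir flips to +; running = +646.5067

+646.5067 rpm (same as input, |ω| = 646.5067 rpm)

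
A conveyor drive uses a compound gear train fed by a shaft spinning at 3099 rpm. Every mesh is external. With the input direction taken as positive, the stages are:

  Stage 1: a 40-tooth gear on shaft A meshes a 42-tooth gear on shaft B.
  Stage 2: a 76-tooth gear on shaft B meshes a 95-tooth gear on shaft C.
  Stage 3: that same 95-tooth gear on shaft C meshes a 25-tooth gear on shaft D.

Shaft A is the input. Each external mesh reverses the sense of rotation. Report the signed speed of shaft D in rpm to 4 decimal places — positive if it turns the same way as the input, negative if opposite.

-8972.3429 rpm (opposite to input, |ω| = 8972.3429 rpm)

Stage 1 [40T→42T]: ω = 3099.0000×40/42 = 2951.4286 rpm, dir flips to −; running = −2951.4286
Stage 2 [76T→95T]: ω = 2951.4286×76/95 = 2361.1429 rpm, dir flips to +; running = +2361.1429
Stage 3 [95T→25T]: ω = 2361.1429×95/25 = 8972.3429 rpm, dir flips to −; running = −8972.3429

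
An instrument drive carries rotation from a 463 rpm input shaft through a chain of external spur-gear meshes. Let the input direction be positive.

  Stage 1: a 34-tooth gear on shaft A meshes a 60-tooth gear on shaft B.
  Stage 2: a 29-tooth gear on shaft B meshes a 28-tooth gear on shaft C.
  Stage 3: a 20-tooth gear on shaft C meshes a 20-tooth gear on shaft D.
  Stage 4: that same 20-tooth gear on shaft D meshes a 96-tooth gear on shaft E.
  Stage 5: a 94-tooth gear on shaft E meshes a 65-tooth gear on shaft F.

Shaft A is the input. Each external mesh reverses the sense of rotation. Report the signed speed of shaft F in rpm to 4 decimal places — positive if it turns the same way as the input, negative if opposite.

Stage 1 [34T→60T]: ω = 463.0000×34/60 = 262.3667 rpm, dir flips to −; running = −262.3667
Stage 2 [29T→28T]: ω = 262.3667×29/28 = 271.7369 rpm, dir flips to +; running = +271.7369
Stage 3 [20T→20T]: ω = 271.7369×20/20 = 271.7369 rpm, dir flips to −; running = −271.7369
Stage 4 [20T→96T]: ω = 271.7369×20/96 = 56.6119 rpm, dir flips to +; running = +56.6119
Stage 5 [94T→65T]: ω = 56.6119×94/65 = 81.8695 rpm, dir flips to −; running = −81.8695

-81.8695 rpm (opposite to input, |ω| = 81.8695 rpm)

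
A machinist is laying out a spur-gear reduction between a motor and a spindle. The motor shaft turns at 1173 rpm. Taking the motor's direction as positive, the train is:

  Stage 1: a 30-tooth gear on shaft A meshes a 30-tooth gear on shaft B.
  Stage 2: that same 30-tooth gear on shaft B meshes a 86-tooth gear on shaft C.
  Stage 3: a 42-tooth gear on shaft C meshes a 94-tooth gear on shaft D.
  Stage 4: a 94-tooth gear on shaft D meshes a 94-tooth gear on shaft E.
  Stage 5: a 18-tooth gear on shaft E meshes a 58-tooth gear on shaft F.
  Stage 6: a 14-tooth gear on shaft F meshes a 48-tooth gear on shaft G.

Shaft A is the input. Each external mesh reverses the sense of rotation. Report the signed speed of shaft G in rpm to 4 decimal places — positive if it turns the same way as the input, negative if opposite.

Stage 1 [30T→30T]: ω = 1173.0000×30/30 = 1173.0000 rpm, dir flips to −; running = −1173.0000
Stage 2 [30T→86T]: ω = 1173.0000×30/86 = 409.1860 rpm, dir flips to +; running = +409.1860
Stage 3 [42T→94T]: ω = 409.1860×42/94 = 182.8278 rpm, dir flips to −; running = −182.8278
Stage 4 [94T→94T]: ω = 182.8278×94/94 = 182.8278 rpm, dir flips to +; running = +182.8278
Stage 5 [18T→58T]: ω = 182.8278×18/58 = 56.7397 rpm, dir flips to −; running = −56.7397
Stage 6 [14T→48T]: ω = 56.7397×14/48 = 16.5491 rpm, dir flips to +; running = +16.5491

+16.5491 rpm (same as input, |ω| = 16.5491 rpm)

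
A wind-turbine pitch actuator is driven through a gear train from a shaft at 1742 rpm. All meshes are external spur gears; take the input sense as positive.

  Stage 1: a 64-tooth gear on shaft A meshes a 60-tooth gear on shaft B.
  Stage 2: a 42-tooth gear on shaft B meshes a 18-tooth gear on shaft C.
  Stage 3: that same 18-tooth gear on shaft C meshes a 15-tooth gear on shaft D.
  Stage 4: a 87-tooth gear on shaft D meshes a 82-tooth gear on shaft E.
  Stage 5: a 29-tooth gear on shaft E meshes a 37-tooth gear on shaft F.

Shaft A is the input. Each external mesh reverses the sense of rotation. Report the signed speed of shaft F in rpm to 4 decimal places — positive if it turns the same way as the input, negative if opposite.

Stage 1 [64T→60T]: ω = 1742.0000×64/60 = 1858.1333 rpm, dir flips to −; running = −1858.1333
Stage 2 [42T→18T]: ω = 1858.1333×42/18 = 4335.6444 rpm, dir flips to +; running = +4335.6444
Stage 3 [18T→15T]: ω = 4335.6444×18/15 = 5202.7733 rpm, dir flips to −; running = −5202.7733
Stage 4 [87T→82T]: ω = 5202.7733×87/82 = 5520.0156 rpm, dir flips to +; running = +5520.0156
Stage 5 [29T→37T]: ω = 5520.0156×29/37 = 4326.4987 rpm, dir flips to −; running = −4326.4987

-4326.4987 rpm (opposite to input, |ω| = 4326.4987 rpm)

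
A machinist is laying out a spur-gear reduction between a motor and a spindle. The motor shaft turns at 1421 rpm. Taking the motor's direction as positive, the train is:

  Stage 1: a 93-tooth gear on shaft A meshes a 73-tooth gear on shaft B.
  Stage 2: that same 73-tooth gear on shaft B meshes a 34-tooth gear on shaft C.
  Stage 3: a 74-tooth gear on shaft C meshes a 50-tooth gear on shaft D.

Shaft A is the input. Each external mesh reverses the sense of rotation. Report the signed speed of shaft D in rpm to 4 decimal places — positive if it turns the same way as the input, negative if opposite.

-5752.5424 rpm (opposite to input, |ω| = 5752.5424 rpm)

Stage 1 [93T→73T]: ω = 1421.0000×93/73 = 1810.3151 rpm, dir flips to −; running = −1810.3151
Stage 2 [73T→34T]: ω = 1810.3151×73/34 = 3886.8529 rpm, dir flips to +; running = +3886.8529
Stage 3 [74T→50T]: ω = 3886.8529×74/50 = 5752.5424 rpm, dir flips to −; running = −5752.5424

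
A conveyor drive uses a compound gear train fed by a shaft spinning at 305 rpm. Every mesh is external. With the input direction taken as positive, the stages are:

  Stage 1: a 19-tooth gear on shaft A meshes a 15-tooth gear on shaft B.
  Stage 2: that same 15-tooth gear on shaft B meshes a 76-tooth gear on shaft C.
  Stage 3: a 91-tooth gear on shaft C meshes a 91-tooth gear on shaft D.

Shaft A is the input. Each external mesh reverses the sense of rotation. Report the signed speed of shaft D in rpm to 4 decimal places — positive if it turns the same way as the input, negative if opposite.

Stage 1 [19T→15T]: ω = 305.0000×19/15 = 386.3333 rpm, dir flips to −; running = −386.3333
Stage 2 [15T→76T]: ω = 386.3333×15/76 = 76.2500 rpm, dir flips to +; running = +76.2500
Stage 3 [91T→91T]: ω = 76.2500×91/91 = 76.2500 rpm, dir flips to −; running = −76.2500

-76.2500 rpm (opposite to input, |ω| = 76.2500 rpm)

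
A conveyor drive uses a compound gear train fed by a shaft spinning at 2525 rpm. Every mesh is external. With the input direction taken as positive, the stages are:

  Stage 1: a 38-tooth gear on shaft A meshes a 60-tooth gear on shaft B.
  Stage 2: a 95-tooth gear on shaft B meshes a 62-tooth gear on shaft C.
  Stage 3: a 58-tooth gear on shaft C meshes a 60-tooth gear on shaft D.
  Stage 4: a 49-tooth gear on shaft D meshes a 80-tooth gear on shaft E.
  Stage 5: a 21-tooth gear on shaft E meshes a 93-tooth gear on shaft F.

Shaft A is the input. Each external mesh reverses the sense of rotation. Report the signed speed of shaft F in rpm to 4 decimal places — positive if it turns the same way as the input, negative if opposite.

-327.6007 rpm (opposite to input, |ω| = 327.6007 rpm)

Stage 1 [38T→60T]: ω = 2525.0000×38/60 = 1599.1667 rpm, dir flips to −; running = −1599.1667
Stage 2 [95T→62T]: ω = 1599.1667×95/62 = 2450.3360 rpm, dir flips to +; running = +2450.3360
Stage 3 [58T→60T]: ω = 2450.3360×58/60 = 2368.6582 rpm, dir flips to −; running = −2368.6582
Stage 4 [49T→80T]: ω = 2368.6582×49/80 = 1450.8031 rpm, dir flips to +; running = +1450.8031
Stage 5 [21T→93T]: ω = 1450.8031×21/93 = 327.6007 rpm, dir flips to −; running = −327.6007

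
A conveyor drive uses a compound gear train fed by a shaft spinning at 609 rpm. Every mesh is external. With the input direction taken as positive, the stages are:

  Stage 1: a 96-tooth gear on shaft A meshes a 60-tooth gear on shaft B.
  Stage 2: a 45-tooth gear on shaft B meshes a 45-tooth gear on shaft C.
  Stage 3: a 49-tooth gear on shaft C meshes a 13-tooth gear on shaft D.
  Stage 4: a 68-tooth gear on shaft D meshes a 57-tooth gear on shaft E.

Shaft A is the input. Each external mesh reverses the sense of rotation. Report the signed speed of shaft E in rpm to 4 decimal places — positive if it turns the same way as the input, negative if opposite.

+4381.5126 rpm (same as input, |ω| = 4381.5126 rpm)

Stage 1 [96T→60T]: ω = 609.0000×96/60 = 974.4000 rpm, dir flips to −; running = −974.4000
Stage 2 [45T→45T]: ω = 974.4000×45/45 = 974.4000 rpm, dir flips to +; running = +974.4000
Stage 3 [49T→13T]: ω = 974.4000×49/13 = 3672.7385 rpm, dir flips to −; running = −3672.7385
Stage 4 [68T→57T]: ω = 3672.7385×68/57 = 4381.5126 rpm, dir flips to +; running = +4381.5126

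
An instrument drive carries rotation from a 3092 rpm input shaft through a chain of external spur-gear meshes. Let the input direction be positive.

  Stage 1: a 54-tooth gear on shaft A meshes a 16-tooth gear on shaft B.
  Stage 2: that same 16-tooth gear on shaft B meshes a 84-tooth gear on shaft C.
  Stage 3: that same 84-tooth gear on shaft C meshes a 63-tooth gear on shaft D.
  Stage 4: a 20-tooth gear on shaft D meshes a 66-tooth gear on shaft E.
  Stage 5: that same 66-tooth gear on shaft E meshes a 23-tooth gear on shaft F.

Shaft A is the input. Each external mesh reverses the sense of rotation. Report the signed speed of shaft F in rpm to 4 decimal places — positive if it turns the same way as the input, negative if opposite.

-2304.5963 rpm (opposite to input, |ω| = 2304.5963 rpm)

Stage 1 [54T→16T]: ω = 3092.0000×54/16 = 10435.5000 rpm, dir flips to −; running = −10435.5000
Stage 2 [16T→84T]: ω = 10435.5000×16/84 = 1987.7143 rpm, dir flips to +; running = +1987.7143
Stage 3 [84T→63T]: ω = 1987.7143×84/63 = 2650.2857 rpm, dir flips to −; running = −2650.2857
Stage 4 [20T→66T]: ω = 2650.2857×20/66 = 803.1169 rpm, dir flips to +; running = +803.1169
Stage 5 [66T→23T]: ω = 803.1169×66/23 = 2304.5963 rpm, dir flips to −; running = −2304.5963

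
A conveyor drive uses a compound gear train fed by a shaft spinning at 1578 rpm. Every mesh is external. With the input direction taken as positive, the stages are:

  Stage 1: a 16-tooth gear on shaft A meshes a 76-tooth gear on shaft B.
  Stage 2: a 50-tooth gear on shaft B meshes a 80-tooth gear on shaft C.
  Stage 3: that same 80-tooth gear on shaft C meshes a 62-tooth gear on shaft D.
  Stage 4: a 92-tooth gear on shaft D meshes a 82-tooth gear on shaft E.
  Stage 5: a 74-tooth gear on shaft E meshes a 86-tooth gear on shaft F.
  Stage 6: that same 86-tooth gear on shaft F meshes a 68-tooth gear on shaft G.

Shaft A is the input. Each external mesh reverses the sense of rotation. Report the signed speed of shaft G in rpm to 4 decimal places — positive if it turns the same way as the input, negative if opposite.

+327.1060 rpm (same as input, |ω| = 327.1060 rpm)

Stage 1 [16T→76T]: ω = 1578.0000×16/76 = 332.2105 rpm, dir flips to −; running = −332.2105
Stage 2 [50T→80T]: ω = 332.2105×50/80 = 207.6316 rpm, dir flips to +; running = +207.6316
Stage 3 [80T→62T]: ω = 207.6316×80/62 = 267.9117 rpm, dir flips to −; running = −267.9117
Stage 4 [92T→82T]: ω = 267.9117×92/82 = 300.5839 rpm, dir flips to +; running = +300.5839
Stage 5 [74T→86T]: ω = 300.5839×74/86 = 258.6419 rpm, dir flips to −; running = −258.6419
Stage 6 [86T→68T]: ω = 258.6419×86/68 = 327.1060 rpm, dir flips to +; running = +327.1060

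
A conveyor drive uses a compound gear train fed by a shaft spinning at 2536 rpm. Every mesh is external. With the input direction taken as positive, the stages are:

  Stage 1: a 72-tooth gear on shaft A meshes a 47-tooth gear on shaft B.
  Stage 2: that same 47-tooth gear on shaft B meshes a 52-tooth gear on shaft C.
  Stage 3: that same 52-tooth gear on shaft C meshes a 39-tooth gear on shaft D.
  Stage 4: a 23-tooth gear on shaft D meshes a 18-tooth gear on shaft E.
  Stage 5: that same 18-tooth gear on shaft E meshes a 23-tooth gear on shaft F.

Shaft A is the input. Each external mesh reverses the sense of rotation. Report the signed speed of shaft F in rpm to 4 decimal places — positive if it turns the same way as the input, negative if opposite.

-4681.8462 rpm (opposite to input, |ω| = 4681.8462 rpm)

Stage 1 [72T→47T]: ω = 2536.0000×72/47 = 3884.9362 rpm, dir flips to −; running = −3884.9362
Stage 2 [47T→52T]: ω = 3884.9362×47/52 = 3511.3846 rpm, dir flips to +; running = +3511.3846
Stage 3 [52T→39T]: ω = 3511.3846×52/39 = 4681.8462 rpm, dir flips to −; running = −4681.8462
Stage 4 [23T→18T]: ω = 4681.8462×23/18 = 5982.3590 rpm, dir flips to +; running = +5982.3590
Stage 5 [18T→23T]: ω = 5982.3590×18/23 = 4681.8462 rpm, dir flips to −; running = −4681.8462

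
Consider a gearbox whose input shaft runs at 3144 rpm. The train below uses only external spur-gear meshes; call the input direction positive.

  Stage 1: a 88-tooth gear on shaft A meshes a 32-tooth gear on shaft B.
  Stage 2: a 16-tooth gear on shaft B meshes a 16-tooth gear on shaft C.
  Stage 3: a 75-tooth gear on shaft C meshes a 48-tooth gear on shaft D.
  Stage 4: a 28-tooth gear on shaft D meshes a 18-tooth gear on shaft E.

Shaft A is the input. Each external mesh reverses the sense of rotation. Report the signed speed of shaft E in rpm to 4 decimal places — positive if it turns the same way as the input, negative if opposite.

+21014.5833 rpm (same as input, |ω| = 21014.5833 rpm)

Stage 1 [88T→32T]: ω = 3144.0000×88/32 = 8646.0000 rpm, dir flips to −; running = −8646.0000
Stage 2 [16T→16T]: ω = 8646.0000×16/16 = 8646.0000 rpm, dir flips to +; running = +8646.0000
Stage 3 [75T→48T]: ω = 8646.0000×75/48 = 13509.3750 rpm, dir flips to −; running = −13509.3750
Stage 4 [28T→18T]: ω = 13509.3750×28/18 = 21014.5833 rpm, dir flips to +; running = +21014.5833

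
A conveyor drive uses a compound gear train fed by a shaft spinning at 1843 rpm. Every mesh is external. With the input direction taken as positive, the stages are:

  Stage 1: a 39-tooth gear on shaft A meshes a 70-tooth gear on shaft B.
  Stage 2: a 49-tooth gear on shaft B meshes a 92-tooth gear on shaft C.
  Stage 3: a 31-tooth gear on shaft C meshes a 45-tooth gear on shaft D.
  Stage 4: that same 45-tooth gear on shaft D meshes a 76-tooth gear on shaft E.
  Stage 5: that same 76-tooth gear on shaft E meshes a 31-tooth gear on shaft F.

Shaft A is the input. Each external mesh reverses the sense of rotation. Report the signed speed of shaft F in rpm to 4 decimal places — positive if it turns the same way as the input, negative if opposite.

Stage 1 [39T→70T]: ω = 1843.0000×39/70 = 1026.8143 rpm, dir flips to −; running = −1026.8143
Stage 2 [49T→92T]: ω = 1026.8143×49/92 = 546.8902 rpm, dir flips to +; running = +546.8902
Stage 3 [31T→45T]: ω = 546.8902×31/45 = 376.7466 rpm, dir flips to −; running = −376.7466
Stage 4 [45T→76T]: ω = 376.7466×45/76 = 223.0736 rpm, dir flips to +; running = +223.0736
Stage 5 [76T→31T]: ω = 223.0736×76/31 = 546.8902 rpm, dir flips to −; running = −546.8902

-546.8902 rpm (opposite to input, |ω| = 546.8902 rpm)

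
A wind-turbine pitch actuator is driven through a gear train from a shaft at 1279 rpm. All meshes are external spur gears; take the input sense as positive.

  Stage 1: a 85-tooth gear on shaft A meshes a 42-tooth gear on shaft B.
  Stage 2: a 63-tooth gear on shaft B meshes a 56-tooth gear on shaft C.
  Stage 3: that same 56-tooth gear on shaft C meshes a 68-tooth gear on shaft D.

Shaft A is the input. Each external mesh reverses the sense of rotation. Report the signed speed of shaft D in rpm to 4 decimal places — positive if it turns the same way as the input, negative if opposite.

Stage 1 [85T→42T]: ω = 1279.0000×85/42 = 2588.4524 rpm, dir flips to −; running = −2588.4524
Stage 2 [63T→56T]: ω = 2588.4524×63/56 = 2912.0089 rpm, dir flips to +; running = +2912.0089
Stage 3 [56T→68T]: ω = 2912.0089×56/68 = 2398.1250 rpm, dir flips to −; running = −2398.1250

-2398.1250 rpm (opposite to input, |ω| = 2398.1250 rpm)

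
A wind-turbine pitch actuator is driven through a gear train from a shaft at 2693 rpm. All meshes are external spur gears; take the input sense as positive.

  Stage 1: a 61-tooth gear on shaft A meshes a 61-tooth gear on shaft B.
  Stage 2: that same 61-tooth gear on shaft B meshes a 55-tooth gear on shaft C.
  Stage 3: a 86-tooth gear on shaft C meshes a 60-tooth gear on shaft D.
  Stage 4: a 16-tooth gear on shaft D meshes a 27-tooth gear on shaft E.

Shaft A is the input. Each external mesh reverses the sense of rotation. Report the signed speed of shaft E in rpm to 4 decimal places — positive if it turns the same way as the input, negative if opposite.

Stage 1 [61T→61T]: ω = 2693.0000×61/61 = 2693.0000 rpm, dir flips to −; running = −2693.0000
Stage 2 [61T→55T]: ω = 2693.0000×61/55 = 2986.7818 rpm, dir flips to +; running = +2986.7818
Stage 3 [86T→60T]: ω = 2986.7818×86/60 = 4281.0539 rpm, dir flips to −; running = −4281.0539
Stage 4 [16T→27T]: ω = 4281.0539×16/27 = 2536.9209 rpm, dir flips to +; running = +2536.9209

+2536.9209 rpm (same as input, |ω| = 2536.9209 rpm)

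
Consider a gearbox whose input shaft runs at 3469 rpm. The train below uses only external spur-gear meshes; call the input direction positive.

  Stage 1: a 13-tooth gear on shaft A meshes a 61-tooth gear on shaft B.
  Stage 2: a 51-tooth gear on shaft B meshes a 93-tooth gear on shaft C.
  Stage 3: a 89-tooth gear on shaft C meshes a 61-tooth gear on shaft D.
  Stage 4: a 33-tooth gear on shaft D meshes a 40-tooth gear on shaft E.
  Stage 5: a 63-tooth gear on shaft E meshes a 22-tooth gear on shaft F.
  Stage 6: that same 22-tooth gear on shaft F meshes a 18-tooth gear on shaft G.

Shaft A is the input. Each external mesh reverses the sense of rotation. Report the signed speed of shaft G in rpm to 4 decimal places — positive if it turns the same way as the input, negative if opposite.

Stage 1 [13T→61T]: ω = 3469.0000×13/61 = 739.2951 rpm, dir flips to −; running = −739.2951
Stage 2 [51T→93T]: ω = 739.2951×51/93 = 405.4199 rpm, dir flips to +; running = +405.4199
Stage 3 [89T→61T]: ω = 405.4199×89/61 = 591.5143 rpm, dir flips to −; running = −591.5143
Stage 4 [33T→40T]: ω = 591.5143×33/40 = 487.9993 rpm, dir flips to +; running = +487.9993
Stage 5 [63T→22T]: ω = 487.9993×63/22 = 1397.4524 rpm, dir flips to −; running = −1397.4524
Stage 6 [22T→18T]: ω = 1397.4524×22/18 = 1707.9974 rpm, dir flips to +; running = +1707.9974

+1707.9974 rpm (same as input, |ω| = 1707.9974 rpm)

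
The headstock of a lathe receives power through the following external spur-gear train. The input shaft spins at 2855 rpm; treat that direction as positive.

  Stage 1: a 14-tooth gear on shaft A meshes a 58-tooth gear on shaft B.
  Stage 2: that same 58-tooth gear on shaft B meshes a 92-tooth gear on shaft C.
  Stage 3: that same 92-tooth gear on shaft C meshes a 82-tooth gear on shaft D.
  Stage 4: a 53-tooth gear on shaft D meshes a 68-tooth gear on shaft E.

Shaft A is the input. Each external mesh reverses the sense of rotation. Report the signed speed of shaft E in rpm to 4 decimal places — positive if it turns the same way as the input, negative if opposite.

Stage 1 [14T→58T]: ω = 2855.0000×14/58 = 689.1379 rpm, dir flips to −; running = −689.1379
Stage 2 [58T→92T]: ω = 689.1379×58/92 = 434.4565 rpm, dir flips to +; running = +434.4565
Stage 3 [92T→82T]: ω = 434.4565×92/82 = 487.4390 rpm, dir flips to −; running = −487.4390
Stage 4 [53T→68T]: ω = 487.4390×53/68 = 379.9157 rpm, dir flips to +; running = +379.9157

+379.9157 rpm (same as input, |ω| = 379.9157 rpm)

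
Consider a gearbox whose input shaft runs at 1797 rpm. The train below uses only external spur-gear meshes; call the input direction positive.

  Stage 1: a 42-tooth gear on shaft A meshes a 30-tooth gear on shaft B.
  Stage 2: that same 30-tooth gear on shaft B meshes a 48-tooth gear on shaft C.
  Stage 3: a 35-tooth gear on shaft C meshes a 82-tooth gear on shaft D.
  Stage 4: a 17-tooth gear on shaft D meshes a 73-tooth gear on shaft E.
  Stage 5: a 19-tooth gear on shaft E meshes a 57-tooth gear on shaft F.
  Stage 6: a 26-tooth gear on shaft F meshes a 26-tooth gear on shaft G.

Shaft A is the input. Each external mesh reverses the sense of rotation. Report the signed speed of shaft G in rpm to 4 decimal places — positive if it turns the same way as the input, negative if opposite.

Stage 1 [42T→30T]: ω = 1797.0000×42/30 = 2515.8000 rpm, dir flips to −; running = −2515.8000
Stage 2 [30T→48T]: ω = 2515.8000×30/48 = 1572.3750 rpm, dir flips to +; running = +1572.3750
Stage 3 [35T→82T]: ω = 1572.3750×35/82 = 671.1357 rpm, dir flips to −; running = −671.1357
Stage 4 [17T→73T]: ω = 671.1357×17/73 = 156.2919 rpm, dir flips to +; running = +156.2919
Stage 5 [19T→57T]: ω = 156.2919×19/57 = 52.0973 rpm, dir flips to −; running = −52.0973
Stage 6 [26T→26T]: ω = 52.0973×26/26 = 52.0973 rpm, dir flips to +; running = +52.0973

+52.0973 rpm (same as input, |ω| = 52.0973 rpm)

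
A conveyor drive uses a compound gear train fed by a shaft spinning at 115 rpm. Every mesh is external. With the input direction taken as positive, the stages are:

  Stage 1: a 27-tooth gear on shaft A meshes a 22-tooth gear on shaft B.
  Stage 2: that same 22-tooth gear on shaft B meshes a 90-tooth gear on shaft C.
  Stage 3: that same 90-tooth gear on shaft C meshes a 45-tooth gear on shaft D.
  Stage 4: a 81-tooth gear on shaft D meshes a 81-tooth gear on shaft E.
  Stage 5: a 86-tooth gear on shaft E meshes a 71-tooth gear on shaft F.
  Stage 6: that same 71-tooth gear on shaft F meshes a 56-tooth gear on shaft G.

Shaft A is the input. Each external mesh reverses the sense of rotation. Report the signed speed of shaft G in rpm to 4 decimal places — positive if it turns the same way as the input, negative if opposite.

Stage 1 [27T→22T]: ω = 115.0000×27/22 = 141.1364 rpm, dir flips to −; running = −141.1364
Stage 2 [22T→90T]: ω = 141.1364×22/90 = 34.5000 rpm, dir flips to +; running = +34.5000
Stage 3 [90T→45T]: ω = 34.5000×90/45 = 69.0000 rpm, dir flips to −; running = −69.0000
Stage 4 [81T→81T]: ω = 69.0000×81/81 = 69.0000 rpm, dir flips to +; running = +69.0000
Stage 5 [86T→71T]: ω = 69.0000×86/71 = 83.5775 rpm, dir flips to −; running = −83.5775
Stage 6 [71T→56T]: ω = 83.5775×71/56 = 105.9643 rpm, dir flips to +; running = +105.9643

+105.9643 rpm (same as input, |ω| = 105.9643 rpm)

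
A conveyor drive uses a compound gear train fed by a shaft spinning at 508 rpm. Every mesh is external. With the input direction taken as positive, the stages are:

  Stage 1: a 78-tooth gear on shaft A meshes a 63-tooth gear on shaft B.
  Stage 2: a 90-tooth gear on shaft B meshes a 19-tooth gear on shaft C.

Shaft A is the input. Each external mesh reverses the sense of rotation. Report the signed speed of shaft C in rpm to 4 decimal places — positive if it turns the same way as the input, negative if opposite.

+2979.2481 rpm (same as input, |ω| = 2979.2481 rpm)

Stage 1 [78T→63T]: ω = 508.0000×78/63 = 628.9524 rpm, dir flips to −; running = −628.9524
Stage 2 [90T→19T]: ω = 628.9524×90/19 = 2979.2481 rpm, dir flips to +; running = +2979.2481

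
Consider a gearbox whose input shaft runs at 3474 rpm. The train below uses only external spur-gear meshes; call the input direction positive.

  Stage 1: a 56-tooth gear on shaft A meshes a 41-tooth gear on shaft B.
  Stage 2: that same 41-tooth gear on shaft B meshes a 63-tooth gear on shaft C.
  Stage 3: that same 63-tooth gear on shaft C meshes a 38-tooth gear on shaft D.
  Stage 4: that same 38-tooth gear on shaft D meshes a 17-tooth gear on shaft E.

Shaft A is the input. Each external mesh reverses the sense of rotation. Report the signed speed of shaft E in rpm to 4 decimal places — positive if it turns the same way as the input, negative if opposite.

Stage 1 [56T→41T]: ω = 3474.0000×56/41 = 4744.9756 rpm, dir flips to −; running = −4744.9756
Stage 2 [41T→63T]: ω = 4744.9756×41/63 = 3088.0000 rpm, dir flips to +; running = +3088.0000
Stage 3 [63T→38T]: ω = 3088.0000×63/38 = 5119.5789 rpm, dir flips to −; running = −5119.5789
Stage 4 [38T→17T]: ω = 5119.5789×38/17 = 11443.7647 rpm, dir flips to +; running = +11443.7647

+11443.7647 rpm (same as input, |ω| = 11443.7647 rpm)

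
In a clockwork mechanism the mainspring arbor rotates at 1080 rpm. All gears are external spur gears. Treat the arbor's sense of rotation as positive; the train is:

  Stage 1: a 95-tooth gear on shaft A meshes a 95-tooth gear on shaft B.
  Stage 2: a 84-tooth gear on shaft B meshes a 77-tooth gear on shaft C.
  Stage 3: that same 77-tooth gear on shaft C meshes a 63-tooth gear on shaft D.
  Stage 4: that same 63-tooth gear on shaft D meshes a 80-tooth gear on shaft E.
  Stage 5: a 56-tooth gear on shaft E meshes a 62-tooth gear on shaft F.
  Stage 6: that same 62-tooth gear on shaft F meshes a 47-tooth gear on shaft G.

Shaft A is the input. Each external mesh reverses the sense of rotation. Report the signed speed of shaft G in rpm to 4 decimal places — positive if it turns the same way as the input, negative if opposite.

Stage 1 [95T→95T]: ω = 1080.0000×95/95 = 1080.0000 rpm, dir flips to −; running = −1080.0000
Stage 2 [84T→77T]: ω = 1080.0000×84/77 = 1178.1818 rpm, dir flips to +; running = +1178.1818
Stage 3 [77T→63T]: ω = 1178.1818×77/63 = 1440.0000 rpm, dir flips to −; running = −1440.0000
Stage 4 [63T→80T]: ω = 1440.0000×63/80 = 1134.0000 rpm, dir flips to +; running = +1134.0000
Stage 5 [56T→62T]: ω = 1134.0000×56/62 = 1024.2581 rpm, dir flips to −; running = −1024.2581
Stage 6 [62T→47T]: ω = 1024.2581×62/47 = 1351.1489 rpm, dir flips to +; running = +1351.1489

+1351.1489 rpm (same as input, |ω| = 1351.1489 rpm)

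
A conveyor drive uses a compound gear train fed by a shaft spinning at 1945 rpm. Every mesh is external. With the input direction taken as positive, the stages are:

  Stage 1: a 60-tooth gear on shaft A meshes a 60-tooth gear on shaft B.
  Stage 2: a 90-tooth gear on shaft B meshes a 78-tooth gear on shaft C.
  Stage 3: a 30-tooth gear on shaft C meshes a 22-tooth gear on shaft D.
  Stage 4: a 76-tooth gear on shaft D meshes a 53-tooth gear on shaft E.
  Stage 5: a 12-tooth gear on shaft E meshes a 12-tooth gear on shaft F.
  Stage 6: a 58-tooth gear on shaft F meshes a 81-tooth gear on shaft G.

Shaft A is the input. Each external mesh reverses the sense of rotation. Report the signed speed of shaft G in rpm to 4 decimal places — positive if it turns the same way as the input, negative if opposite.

+3142.2938 rpm (same as input, |ω| = 3142.2938 rpm)

Stage 1 [60T→60T]: ω = 1945.0000×60/60 = 1945.0000 rpm, dir flips to −; running = −1945.0000
Stage 2 [90T→78T]: ω = 1945.0000×90/78 = 2244.2308 rpm, dir flips to +; running = +2244.2308
Stage 3 [30T→22T]: ω = 2244.2308×30/22 = 3060.3147 rpm, dir flips to −; running = −3060.3147
Stage 4 [76T→53T]: ω = 3060.3147×76/53 = 4388.3758 rpm, dir flips to +; running = +4388.3758
Stage 5 [12T→12T]: ω = 4388.3758×12/12 = 4388.3758 rpm, dir flips to −; running = −4388.3758
Stage 6 [58T→81T]: ω = 4388.3758×58/81 = 3142.2938 rpm, dir flips to +; running = +3142.2938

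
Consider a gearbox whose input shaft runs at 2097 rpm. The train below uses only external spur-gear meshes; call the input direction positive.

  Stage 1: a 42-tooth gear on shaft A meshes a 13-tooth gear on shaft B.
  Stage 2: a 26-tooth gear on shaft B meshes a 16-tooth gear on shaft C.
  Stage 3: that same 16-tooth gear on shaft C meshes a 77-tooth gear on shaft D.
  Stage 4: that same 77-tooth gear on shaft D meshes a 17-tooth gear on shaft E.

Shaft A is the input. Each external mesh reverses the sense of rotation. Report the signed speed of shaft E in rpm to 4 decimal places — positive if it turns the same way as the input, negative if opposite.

+10361.6471 rpm (same as input, |ω| = 10361.6471 rpm)

Stage 1 [42T→13T]: ω = 2097.0000×42/13 = 6774.9231 rpm, dir flips to −; running = −6774.9231
Stage 2 [26T→16T]: ω = 6774.9231×26/16 = 11009.2500 rpm, dir flips to +; running = +11009.2500
Stage 3 [16T→77T]: ω = 11009.2500×16/77 = 2287.6364 rpm, dir flips to −; running = −2287.6364
Stage 4 [77T→17T]: ω = 2287.6364×77/17 = 10361.6471 rpm, dir flips to +; running = +10361.6471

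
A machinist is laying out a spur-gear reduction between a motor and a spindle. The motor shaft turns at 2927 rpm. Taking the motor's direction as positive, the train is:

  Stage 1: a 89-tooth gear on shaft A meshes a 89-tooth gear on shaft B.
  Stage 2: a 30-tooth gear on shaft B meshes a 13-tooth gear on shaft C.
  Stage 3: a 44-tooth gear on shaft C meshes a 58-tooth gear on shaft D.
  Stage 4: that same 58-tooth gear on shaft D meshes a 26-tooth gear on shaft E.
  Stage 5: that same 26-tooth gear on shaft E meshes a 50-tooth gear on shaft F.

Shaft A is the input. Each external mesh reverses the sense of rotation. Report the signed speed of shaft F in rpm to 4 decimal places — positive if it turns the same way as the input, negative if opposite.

-5944.0615 rpm (opposite to input, |ω| = 5944.0615 rpm)

Stage 1 [89T→89T]: ω = 2927.0000×89/89 = 2927.0000 rpm, dir flips to −; running = −2927.0000
Stage 2 [30T→13T]: ω = 2927.0000×30/13 = 6754.6154 rpm, dir flips to +; running = +6754.6154
Stage 3 [44T→58T]: ω = 6754.6154×44/58 = 5124.1910 rpm, dir flips to −; running = −5124.1910
Stage 4 [58T→26T]: ω = 5124.1910×58/26 = 11430.8876 rpm, dir flips to +; running = +11430.8876
Stage 5 [26T→50T]: ω = 11430.8876×26/50 = 5944.0615 rpm, dir flips to −; running = −5944.0615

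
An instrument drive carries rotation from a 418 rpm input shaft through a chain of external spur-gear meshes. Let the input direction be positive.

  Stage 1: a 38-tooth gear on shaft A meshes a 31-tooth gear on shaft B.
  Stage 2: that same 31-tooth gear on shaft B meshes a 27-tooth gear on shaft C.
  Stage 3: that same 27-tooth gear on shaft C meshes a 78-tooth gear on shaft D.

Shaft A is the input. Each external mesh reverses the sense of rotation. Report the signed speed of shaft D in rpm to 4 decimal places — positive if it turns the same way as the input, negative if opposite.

Stage 1 [38T→31T]: ω = 418.0000×38/31 = 512.3871 rpm, dir flips to −; running = −512.3871
Stage 2 [31T→27T]: ω = 512.3871×31/27 = 588.2963 rpm, dir flips to +; running = +588.2963
Stage 3 [27T→78T]: ω = 588.2963×27/78 = 203.6410 rpm, dir flips to −; running = −203.6410

-203.6410 rpm (opposite to input, |ω| = 203.6410 rpm)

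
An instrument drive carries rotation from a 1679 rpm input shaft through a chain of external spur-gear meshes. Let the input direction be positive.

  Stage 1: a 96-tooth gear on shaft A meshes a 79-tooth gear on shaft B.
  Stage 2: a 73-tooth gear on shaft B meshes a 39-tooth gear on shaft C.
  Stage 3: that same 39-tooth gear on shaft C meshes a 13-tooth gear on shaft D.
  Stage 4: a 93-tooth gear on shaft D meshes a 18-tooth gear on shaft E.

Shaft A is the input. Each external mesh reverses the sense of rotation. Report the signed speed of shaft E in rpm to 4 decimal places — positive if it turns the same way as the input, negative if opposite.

Stage 1 [96T→79T]: ω = 1679.0000×96/79 = 2040.3038 rpm, dir flips to −; running = −2040.3038
Stage 2 [73T→39T]: ω = 2040.3038×73/39 = 3819.0302 rpm, dir flips to +; running = +3819.0302
Stage 3 [39T→13T]: ω = 3819.0302×39/13 = 11457.0906 rpm, dir flips to −; running = −11457.0906
Stage 4 [93T→18T]: ω = 11457.0906×93/18 = 59194.9679 rpm, dir flips to +; running = +59194.9679

+59194.9679 rpm (same as input, |ω| = 59194.9679 rpm)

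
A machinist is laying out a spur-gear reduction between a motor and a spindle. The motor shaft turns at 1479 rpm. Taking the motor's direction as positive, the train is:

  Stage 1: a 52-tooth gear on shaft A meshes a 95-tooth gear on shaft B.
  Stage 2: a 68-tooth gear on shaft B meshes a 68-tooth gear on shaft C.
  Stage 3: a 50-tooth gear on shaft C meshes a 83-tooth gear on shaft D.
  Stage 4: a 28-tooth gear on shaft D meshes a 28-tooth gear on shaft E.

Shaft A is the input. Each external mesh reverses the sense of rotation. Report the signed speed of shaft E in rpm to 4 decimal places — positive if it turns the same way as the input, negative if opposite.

+487.6855 rpm (same as input, |ω| = 487.6855 rpm)

Stage 1 [52T→95T]: ω = 1479.0000×52/95 = 809.5579 rpm, dir flips to −; running = −809.5579
Stage 2 [68T→68T]: ω = 809.5579×68/68 = 809.5579 rpm, dir flips to +; running = +809.5579
Stage 3 [50T→83T]: ω = 809.5579×50/83 = 487.6855 rpm, dir flips to −; running = −487.6855
Stage 4 [28T→28T]: ω = 487.6855×28/28 = 487.6855 rpm, dir flips to +; running = +487.6855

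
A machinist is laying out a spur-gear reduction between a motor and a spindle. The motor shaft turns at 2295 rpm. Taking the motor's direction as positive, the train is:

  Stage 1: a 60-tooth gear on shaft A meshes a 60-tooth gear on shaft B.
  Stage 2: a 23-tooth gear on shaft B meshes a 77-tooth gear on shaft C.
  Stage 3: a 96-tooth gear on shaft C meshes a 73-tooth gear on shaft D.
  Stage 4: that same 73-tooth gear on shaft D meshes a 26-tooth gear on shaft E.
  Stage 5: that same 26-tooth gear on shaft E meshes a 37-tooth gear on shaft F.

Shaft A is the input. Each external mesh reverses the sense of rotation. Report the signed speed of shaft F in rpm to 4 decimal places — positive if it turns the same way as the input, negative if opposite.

-1778.6451 rpm (opposite to input, |ω| = 1778.6451 rpm)

Stage 1 [60T→60T]: ω = 2295.0000×60/60 = 2295.0000 rpm, dir flips to −; running = −2295.0000
Stage 2 [23T→77T]: ω = 2295.0000×23/77 = 685.5195 rpm, dir flips to +; running = +685.5195
Stage 3 [96T→73T]: ω = 685.5195×96/73 = 901.5051 rpm, dir flips to −; running = −901.5051
Stage 4 [73T→26T]: ω = 901.5051×73/26 = 2531.1489 rpm, dir flips to +; running = +2531.1489
Stage 5 [26T→37T]: ω = 2531.1489×26/37 = 1778.6451 rpm, dir flips to −; running = −1778.6451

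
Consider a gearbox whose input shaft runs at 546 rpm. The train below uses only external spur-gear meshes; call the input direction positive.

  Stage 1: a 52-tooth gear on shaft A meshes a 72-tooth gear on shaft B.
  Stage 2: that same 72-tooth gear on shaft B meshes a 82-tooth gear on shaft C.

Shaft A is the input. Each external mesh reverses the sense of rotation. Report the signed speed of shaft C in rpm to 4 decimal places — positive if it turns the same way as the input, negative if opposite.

+346.2439 rpm (same as input, |ω| = 346.2439 rpm)

Stage 1 [52T→72T]: ω = 546.0000×52/72 = 394.3333 rpm, dir flips to −; running = −394.3333
Stage 2 [72T→82T]: ω = 394.3333×72/82 = 346.2439 rpm, dir flips to +; running = +346.2439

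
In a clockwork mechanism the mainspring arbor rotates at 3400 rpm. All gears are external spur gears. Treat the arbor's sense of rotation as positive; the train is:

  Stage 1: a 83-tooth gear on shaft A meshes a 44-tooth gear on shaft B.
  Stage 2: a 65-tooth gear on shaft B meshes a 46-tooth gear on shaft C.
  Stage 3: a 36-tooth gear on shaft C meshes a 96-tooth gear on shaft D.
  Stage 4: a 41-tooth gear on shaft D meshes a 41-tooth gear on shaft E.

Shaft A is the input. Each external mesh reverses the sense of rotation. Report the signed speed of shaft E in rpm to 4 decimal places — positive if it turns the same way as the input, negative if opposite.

+3398.5301 rpm (same as input, |ω| = 3398.5301 rpm)

Stage 1 [83T→44T]: ω = 3400.0000×83/44 = 6413.6364 rpm, dir flips to −; running = −6413.6364
Stage 2 [65T→46T]: ω = 6413.6364×65/46 = 9062.7470 rpm, dir flips to +; running = +9062.7470
Stage 3 [36T→96T]: ω = 9062.7470×36/96 = 3398.5301 rpm, dir flips to −; running = −3398.5301
Stage 4 [41T→41T]: ω = 3398.5301×41/41 = 3398.5301 rpm, dir flips to +; running = +3398.5301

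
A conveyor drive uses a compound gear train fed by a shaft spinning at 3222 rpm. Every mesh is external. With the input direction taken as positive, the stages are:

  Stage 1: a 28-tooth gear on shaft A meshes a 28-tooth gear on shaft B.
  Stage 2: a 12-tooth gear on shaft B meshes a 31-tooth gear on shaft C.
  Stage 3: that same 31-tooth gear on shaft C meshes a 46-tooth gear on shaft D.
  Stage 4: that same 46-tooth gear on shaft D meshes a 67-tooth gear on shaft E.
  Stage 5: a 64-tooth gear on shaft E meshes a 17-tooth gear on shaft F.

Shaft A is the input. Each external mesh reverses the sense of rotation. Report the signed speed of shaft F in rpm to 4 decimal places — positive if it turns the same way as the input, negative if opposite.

Stage 1 [28T→28T]: ω = 3222.0000×28/28 = 3222.0000 rpm, dir flips to −; running = −3222.0000
Stage 2 [12T→31T]: ω = 3222.0000×12/31 = 1247.2258 rpm, dir flips to +; running = +1247.2258
Stage 3 [31T→46T]: ω = 1247.2258×31/46 = 840.5217 rpm, dir flips to −; running = −840.5217
Stage 4 [46T→67T]: ω = 840.5217×46/67 = 577.0746 rpm, dir flips to +; running = +577.0746
Stage 5 [64T→17T]: ω = 577.0746×64/17 = 2172.5162 rpm, dir flips to −; running = −2172.5162

-2172.5162 rpm (opposite to input, |ω| = 2172.5162 rpm)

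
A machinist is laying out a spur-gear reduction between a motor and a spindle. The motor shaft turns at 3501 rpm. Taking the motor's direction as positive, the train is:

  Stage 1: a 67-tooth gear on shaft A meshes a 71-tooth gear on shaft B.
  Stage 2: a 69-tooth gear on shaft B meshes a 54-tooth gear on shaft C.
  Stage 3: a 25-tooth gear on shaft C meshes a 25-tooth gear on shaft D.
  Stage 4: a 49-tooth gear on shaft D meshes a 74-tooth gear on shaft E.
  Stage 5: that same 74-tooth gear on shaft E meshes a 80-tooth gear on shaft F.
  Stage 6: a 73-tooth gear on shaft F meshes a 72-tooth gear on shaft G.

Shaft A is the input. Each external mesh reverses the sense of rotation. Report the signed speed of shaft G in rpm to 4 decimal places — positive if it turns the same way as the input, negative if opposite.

Stage 1 [67T→71T]: ω = 3501.0000×67/71 = 3303.7606 rpm, dir flips to −; running = −3303.7606
Stage 2 [69T→54T]: ω = 3303.7606×69/54 = 4221.4718 rpm, dir flips to +; running = +4221.4718
Stage 3 [25T→25T]: ω = 4221.4718×25/25 = 4221.4718 rpm, dir flips to −; running = −4221.4718
Stage 4 [49T→74T]: ω = 4221.4718×49/74 = 2795.2989 rpm, dir flips to +; running = +2795.2989
Stage 5 [74T→80T]: ω = 2795.2989×74/80 = 2585.6515 rpm, dir flips to −; running = −2585.6515
Stage 6 [73T→72T]: ω = 2585.6515×73/72 = 2621.5633 rpm, dir flips to +; running = +2621.5633

+2621.5633 rpm (same as input, |ω| = 2621.5633 rpm)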